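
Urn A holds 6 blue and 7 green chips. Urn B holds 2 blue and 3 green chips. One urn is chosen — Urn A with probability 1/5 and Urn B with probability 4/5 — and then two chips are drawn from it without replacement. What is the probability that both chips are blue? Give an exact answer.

77/650

From Urn A: P(both blue) = (6/13)(5/12) = 5/26.
From Urn B: P(both blue) = (2/5)(1/4) = 1/10.
Total probability = (1/5)(5/26) + (4/5)(1/10) = 77/650.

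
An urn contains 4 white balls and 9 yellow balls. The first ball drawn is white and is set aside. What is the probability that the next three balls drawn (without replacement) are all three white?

After the first draw, 3 of the remaining 12 balls are white.
P = 3/12 × 2/11 × 1/10 = 6/1320 = 1/220.

1/220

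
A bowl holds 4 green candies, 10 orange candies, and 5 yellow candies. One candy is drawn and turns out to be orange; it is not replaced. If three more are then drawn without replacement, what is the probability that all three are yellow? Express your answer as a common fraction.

With the first candy removed, 5 yellow remain out of 18.
P = 5/18 × 4/17 × 3/16 = 60/4896 = 5/408.

5/408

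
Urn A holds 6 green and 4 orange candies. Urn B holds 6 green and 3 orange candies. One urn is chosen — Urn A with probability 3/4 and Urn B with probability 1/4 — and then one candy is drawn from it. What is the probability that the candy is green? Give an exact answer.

37/60

From Urn A: P(green) = 6/10.
From Urn B: P(green) = 6/9.
Total probability = (3/4)(6/10) + (1/4)(6/9) = 37/60.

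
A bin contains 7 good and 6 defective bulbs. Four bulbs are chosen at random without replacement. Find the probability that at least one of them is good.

P(no good) = 6/13 × 5/12 × 4/11 × 3/10 = 360/17160 = 3/143.
P(at least one) = 1 − 3/143 = 140/143.

140/143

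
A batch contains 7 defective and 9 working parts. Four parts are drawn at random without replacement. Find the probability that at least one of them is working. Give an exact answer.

51/52

P(no working) = 7/16 × 6/15 × 5/14 × 4/13 = 840/43680 = 1/52.
P(at least one) = 1 − 1/52 = 51/52.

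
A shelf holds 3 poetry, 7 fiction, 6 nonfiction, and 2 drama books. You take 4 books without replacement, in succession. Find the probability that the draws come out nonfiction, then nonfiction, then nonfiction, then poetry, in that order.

1/204

Each draw changes the counts, so multiply the conditional probabilities along the sequence:
P = 6/18 × 5/17 × 4/16 × 3/15 = 360/73440 = 1/204.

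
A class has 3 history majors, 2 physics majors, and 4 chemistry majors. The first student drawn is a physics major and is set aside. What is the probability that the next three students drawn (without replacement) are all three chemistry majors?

1/14

With the first student removed, 4 chemistry majors remain out of 8.
P = 4/8 × 3/7 × 2/6 = 24/336 = 1/14.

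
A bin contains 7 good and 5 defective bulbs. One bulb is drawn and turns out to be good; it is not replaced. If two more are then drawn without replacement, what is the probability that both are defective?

2/11

With the first bulb removed, 5 defective remain out of 11.
P = 5/11 × 4/10 = 20/110 = 2/11.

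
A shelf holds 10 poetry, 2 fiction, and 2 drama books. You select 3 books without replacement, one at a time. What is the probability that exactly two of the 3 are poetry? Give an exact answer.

45/91

One ordering (poetry drawn first) has probability 10/14 × 9/13 × 4/12 = 360/2184 = 15/91.
There are C(3,2) = 3 such orderings, each equally likely, so P = 3 × 15/91 = 45/91.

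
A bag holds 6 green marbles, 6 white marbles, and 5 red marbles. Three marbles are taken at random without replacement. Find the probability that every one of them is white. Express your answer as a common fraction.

P = 6/17 × 5/16 × 4/15 = 120/4080 = 1/34.

1/34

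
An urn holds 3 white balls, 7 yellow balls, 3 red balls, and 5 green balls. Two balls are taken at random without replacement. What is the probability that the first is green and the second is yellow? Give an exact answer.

Chain rule:
P = 5/18 × 7/17 = 35/306.

35/306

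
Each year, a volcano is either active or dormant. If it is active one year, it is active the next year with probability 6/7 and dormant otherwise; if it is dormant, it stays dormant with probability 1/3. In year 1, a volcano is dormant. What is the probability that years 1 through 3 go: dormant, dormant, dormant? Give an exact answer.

Year 1 is given. For each transition, use the conditional probability from the current state:
P(dormant | dormant) = 1/3; P(dormant | dormant) = 1/3.
P = 1/3 × 1/3 = 1/9.

1/9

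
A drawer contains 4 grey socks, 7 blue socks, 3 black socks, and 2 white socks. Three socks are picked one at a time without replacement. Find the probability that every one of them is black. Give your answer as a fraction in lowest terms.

1/560

P(every draw is black) = 3/16 × 2/15 × 1/14 = 6/3360 = 1/560.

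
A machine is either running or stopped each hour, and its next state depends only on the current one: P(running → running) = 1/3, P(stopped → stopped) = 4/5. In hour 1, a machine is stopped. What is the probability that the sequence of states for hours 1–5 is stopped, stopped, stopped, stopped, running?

Hour 1 is given. For each transition, use the conditional probability from the current state:
P(stopped | stopped) = 4/5; P(stopped | stopped) = 4/5; P(stopped | stopped) = 4/5; P(running | stopped) = 1/5.
P = 4/5 × 4/5 × 4/5 × 1/5 = 64/625.

64/625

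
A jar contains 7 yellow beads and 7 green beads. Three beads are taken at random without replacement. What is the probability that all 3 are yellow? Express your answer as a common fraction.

5/52

P(every draw is yellow) = 7/14 × 6/13 × 5/12 = 210/2184 = 5/52.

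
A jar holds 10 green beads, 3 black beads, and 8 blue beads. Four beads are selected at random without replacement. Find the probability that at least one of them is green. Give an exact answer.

377/399

P(no green) = 11/21 × 10/20 × 9/19 × 8/18 = 7920/143640 = 22/399.
P(at least one) = 1 − 22/399 = 377/399.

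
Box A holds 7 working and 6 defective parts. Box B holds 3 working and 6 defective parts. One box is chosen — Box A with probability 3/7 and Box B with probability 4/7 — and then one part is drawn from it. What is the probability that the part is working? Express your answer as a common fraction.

From Box A: P(working) = 7/13.
From Box B: P(working) = 3/9.
Total probability = (3/7)(7/13) + (4/7)(3/9) = 115/273.

115/273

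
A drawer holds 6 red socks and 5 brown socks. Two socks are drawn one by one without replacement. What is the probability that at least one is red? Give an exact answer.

P(no red) = 5/11 × 4/10 = 20/110 = 2/11.
P(at least one) = 1 − 2/11 = 9/11.

9/11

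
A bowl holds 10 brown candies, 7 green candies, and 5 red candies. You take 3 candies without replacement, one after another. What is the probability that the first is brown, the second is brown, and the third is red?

Chain rule:
P = 10/22 × 9/21 × 5/20 = 450/9240 = 15/308.

15/308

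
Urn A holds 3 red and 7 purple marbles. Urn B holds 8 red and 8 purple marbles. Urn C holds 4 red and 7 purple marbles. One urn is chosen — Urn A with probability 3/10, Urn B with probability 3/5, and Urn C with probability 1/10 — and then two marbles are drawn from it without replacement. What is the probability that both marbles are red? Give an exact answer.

47/275

From Urn A: P(both red) = (3/10)(2/9) = 1/15.
From Urn B: P(both red) = (8/16)(7/15) = 7/30.
From Urn C: P(both red) = (4/11)(3/10) = 6/55.
Total probability = (3/10)(1/15) + (3/5)(7/30) + (1/10)(6/55) = 47/275.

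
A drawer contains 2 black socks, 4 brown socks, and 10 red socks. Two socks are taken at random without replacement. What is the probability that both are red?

3/8

P = 10/16 × 9/15 = 90/240 = 3/8.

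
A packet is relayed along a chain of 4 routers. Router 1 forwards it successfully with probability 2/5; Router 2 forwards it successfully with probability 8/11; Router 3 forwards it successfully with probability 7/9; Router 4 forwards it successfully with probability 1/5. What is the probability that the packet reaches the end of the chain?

112/2475

Multiplying along the chain,
P = 2/5 × 8/11 × 7/9 × 1/5 = 112/2475.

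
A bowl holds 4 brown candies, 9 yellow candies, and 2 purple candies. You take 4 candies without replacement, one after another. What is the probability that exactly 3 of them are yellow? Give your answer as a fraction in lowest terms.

24/65

One ordering (yellow drawn first) has probability 9/15 × 8/14 × 7/13 × 6/12 = 3024/32760 = 6/65.
There are C(4,3) = 4 such orderings, each equally likely, so P = 4 × 6/65 = 24/65.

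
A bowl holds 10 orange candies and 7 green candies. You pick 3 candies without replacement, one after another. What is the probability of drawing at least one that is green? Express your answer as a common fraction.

P(no green) = 10/17 × 9/16 × 8/15 = 720/4080 = 3/17.
P(at least one) = 1 − 3/17 = 14/17.

14/17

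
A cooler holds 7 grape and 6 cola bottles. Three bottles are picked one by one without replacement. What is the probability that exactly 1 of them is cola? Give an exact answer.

One ordering (cola drawn first) has probability 6/13 × 7/12 × 6/11 = 252/1716 = 21/143.
There are C(3,1) = 3 such orderings, each equally likely, so P = 3 × 21/143 = 63/143.

63/143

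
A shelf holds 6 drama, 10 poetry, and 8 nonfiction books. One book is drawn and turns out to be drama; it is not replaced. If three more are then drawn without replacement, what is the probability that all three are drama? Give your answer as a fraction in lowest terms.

After the first draw, 5 of the remaining 23 books are drama.
P = 5/23 × 4/22 × 3/21 = 60/10626 = 10/1771.

10/1771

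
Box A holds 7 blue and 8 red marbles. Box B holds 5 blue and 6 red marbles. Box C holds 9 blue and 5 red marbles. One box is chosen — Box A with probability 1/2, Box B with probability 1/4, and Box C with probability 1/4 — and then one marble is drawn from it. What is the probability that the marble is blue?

From Box A: P(blue) = 7/15.
From Box B: P(blue) = 5/11.
From Box C: P(blue) = 9/14.
Total probability = (1/2)(7/15) + (1/4)(5/11) + (1/4)(9/14) = 4691/9240.

4691/9240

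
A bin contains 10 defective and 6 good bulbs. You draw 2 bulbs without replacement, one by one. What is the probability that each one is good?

P(all good) = 6/16 × 5/15 = 30/240 = 1/8.

1/8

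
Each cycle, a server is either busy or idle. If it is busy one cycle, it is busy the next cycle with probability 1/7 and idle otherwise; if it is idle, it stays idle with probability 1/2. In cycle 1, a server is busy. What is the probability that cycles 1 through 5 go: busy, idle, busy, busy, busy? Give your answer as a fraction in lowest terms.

3/343

Cycle 1 is given. For each transition, use the conditional probability from the current state:
P(idle | busy) = 6/7; P(busy | idle) = 1/2; P(busy | busy) = 1/7; P(busy | busy) = 1/7.
P = 6/7 × 1/2 × 1/7 × 1/7 = 6/686 = 3/343.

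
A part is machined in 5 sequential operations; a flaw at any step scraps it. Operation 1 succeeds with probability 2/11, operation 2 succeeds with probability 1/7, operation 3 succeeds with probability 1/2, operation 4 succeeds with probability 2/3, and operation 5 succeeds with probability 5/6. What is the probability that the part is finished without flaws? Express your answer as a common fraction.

5/693

Each stage is reached only if all earlier stages succeed, so
P = 2/11 × 1/7 × 1/2 × 2/3 × 5/6 = 20/2772 = 5/693.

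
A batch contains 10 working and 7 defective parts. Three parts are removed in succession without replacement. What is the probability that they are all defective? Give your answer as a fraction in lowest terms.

7/136

P(every draw is defective) = 7/17 × 6/16 × 5/15 = 210/4080 = 7/136.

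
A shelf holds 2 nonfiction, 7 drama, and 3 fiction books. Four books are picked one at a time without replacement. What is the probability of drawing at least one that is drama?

98/99

P(no drama) = 5/12 × 4/11 × 3/10 × 2/9 = 120/11880 = 1/99.
P(at least one) = 1 − 1/99 = 98/99.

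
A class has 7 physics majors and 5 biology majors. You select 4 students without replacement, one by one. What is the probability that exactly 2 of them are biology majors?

One ordering (biology majors drawn first) has probability 5/12 × 4/11 × 7/10 × 6/9 = 840/11880 = 7/99.
There are C(4,2) = 6 such orderings, each equally likely, so P = 6 × 7/99 = 14/33.

14/33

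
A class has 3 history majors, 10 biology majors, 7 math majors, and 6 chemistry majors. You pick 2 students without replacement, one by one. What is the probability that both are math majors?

21/325

P = 7/26 × 6/25 = 42/650 = 21/325.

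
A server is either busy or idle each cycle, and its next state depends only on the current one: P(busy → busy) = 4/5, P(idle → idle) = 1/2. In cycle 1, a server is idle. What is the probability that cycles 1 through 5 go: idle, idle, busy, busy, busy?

4/25

Cycle 1 is given. For each transition, use the conditional probability from the current state:
P(idle | idle) = 1/2; P(busy | idle) = 1/2; P(busy | busy) = 4/5; P(busy | busy) = 4/5.
P = 1/2 × 1/2 × 4/5 × 4/5 = 16/100 = 4/25.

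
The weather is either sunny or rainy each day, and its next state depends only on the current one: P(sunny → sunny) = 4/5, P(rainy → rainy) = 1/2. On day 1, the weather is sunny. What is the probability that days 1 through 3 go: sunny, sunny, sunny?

Day 1 is given. For each transition, use the conditional probability from the current state:
P(sunny | sunny) = 4/5; P(sunny | sunny) = 4/5.
P = 4/5 × 4/5 = 16/25.

16/25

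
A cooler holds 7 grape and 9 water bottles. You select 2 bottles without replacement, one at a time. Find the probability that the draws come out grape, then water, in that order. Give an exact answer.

21/80

Chain rule:
P = 7/16 × 9/15 = 63/240 = 21/80.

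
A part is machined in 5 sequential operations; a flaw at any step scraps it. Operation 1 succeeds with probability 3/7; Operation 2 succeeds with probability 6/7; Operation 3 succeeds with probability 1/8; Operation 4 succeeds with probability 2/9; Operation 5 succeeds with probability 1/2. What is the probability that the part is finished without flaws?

The events are sequential, so multiply the conditional probabilities:
P = 3/7 × 6/7 × 1/8 × 2/9 × 1/2 = 36/7056 = 1/196.

1/196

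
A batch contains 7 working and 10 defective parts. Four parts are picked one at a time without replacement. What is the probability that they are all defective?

3/34

P(all defective) = 10/17 × 9/16 × 8/15 × 7/14 = 5040/57120 = 3/34.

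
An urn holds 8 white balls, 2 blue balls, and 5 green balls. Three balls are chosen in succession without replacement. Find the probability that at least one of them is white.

12/13

P(no white) = 7/15 × 6/14 × 5/13 = 210/2730 = 1/13.
P(at least one) = 1 − 1/13 = 12/13.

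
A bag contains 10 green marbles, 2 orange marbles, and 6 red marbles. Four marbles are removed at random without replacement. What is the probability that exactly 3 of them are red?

4/51

One ordering (red drawn first) has probability 6/18 × 5/17 × 4/16 × 12/15 = 1440/73440 = 1/51.
There are C(4,3) = 4 such orderings, each equally likely, so P = 4 × 1/51 = 4/51.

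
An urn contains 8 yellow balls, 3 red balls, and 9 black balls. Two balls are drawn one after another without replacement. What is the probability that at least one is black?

27/38

P(no black) = 11/20 × 10/19 = 110/380 = 11/38.
P(at least one) = 1 − 11/38 = 27/38.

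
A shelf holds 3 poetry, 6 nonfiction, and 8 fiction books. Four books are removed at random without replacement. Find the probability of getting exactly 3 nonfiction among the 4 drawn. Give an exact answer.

One ordering (nonfiction drawn first) has probability 6/17 × 5/16 × 4/15 × 11/14 = 1320/57120 = 11/476.
There are C(4,3) = 4 such orderings, each equally likely, so P = 4 × 11/476 = 11/119.

11/119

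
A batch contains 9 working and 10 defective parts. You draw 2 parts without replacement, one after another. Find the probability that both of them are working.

P(every draw is working) = 9/19 × 8/18 = 72/342 = 4/19.

4/19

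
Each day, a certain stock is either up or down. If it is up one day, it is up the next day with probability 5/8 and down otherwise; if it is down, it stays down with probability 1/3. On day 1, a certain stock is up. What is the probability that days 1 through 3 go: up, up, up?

Day 1 is given. For each transition, use the conditional probability from the current state:
P(up | up) = 5/8; P(up | up) = 5/8.
P = 5/8 × 5/8 = 25/64.

25/64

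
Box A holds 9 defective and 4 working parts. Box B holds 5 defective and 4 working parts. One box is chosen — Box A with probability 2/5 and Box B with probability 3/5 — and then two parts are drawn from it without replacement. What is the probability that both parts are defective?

From Box A: P(both defective) = (9/13)(8/12) = 6/13.
From Box B: P(both defective) = (5/9)(4/8) = 5/18.
Total probability = (2/5)(6/13) + (3/5)(5/18) = 137/390.

137/390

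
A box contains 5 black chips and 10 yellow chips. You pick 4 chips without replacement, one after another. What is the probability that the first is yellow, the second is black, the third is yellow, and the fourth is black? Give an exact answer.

Each draw changes the counts, so multiply the conditional probabilities along the sequence:
P = 10/15 × 5/14 × 9/13 × 4/12 = 1800/32760 = 5/91.

5/91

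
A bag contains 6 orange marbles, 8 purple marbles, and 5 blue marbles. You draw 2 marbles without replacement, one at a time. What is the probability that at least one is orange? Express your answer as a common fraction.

P(no orange) = 13/19 × 12/18 = 156/342 = 26/57.
P(at least one) = 1 − 26/57 = 31/57.

31/57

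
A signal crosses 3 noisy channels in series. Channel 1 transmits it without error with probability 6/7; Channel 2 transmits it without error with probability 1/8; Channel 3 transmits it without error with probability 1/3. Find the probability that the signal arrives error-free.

1/28

Each stage is reached only if all earlier stages succeed, so
P = 6/7 × 1/8 × 1/3 = 6/168 = 1/28.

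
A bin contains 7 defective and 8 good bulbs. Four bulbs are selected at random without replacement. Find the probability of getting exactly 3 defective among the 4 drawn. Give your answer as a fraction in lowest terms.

8/39

One ordering (defective drawn first) has probability 7/15 × 6/14 × 5/13 × 8/12 = 1680/32760 = 2/39.
There are C(4,3) = 4 such orderings, each equally likely, so P = 4 × 2/39 = 8/39.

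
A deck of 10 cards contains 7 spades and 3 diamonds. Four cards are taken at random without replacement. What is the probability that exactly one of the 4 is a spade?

One ordering (a spade drawn first) has probability 7/10 × 3/9 × 2/8 × 1/7 = 42/5040 = 1/120.
There are C(4,1) = 4 such orderings, each equally likely, so P = 4 × 1/120 = 1/30.

1/30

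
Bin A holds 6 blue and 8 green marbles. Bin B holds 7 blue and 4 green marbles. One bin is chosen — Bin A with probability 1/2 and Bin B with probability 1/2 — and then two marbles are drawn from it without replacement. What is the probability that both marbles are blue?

From Bin A: P(both blue) = (6/14)(5/13) = 15/91.
From Bin B: P(both blue) = (7/11)(6/10) = 21/55.
Total probability = (1/2)(15/91) + (1/2)(21/55) = 1368/5005.

1368/5005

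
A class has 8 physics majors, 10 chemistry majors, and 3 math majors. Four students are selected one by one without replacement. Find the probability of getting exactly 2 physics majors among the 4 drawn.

104/285

One ordering (physics majors drawn first) has probability 8/21 × 7/20 × 13/19 × 12/18 = 8736/143640 = 52/855.
There are C(4,2) = 6 such orderings, each equally likely, so P = 6 × 52/855 = 104/285.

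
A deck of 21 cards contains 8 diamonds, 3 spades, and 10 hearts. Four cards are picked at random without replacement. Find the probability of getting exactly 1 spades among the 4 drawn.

272/665

One ordering (a spade drawn first) has probability 3/21 × 18/20 × 17/19 × 16/18 = 14688/143640 = 68/665.
There are C(4,1) = 4 such orderings, each equally likely, so P = 4 × 68/665 = 272/665.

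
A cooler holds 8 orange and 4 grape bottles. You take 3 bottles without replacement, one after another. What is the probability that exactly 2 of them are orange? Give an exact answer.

28/55

One ordering (orange drawn first) has probability 8/12 × 7/11 × 4/10 = 224/1320 = 28/165.
There are C(3,2) = 3 such orderings, each equally likely, so P = 3 × 28/165 = 28/55.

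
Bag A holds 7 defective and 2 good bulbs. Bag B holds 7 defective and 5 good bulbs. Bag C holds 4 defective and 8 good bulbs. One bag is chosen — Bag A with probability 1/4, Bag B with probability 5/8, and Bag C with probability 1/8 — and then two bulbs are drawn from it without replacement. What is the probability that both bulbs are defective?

From Bag A: P(both defective) = (7/9)(6/8) = 7/12.
From Bag B: P(both defective) = (7/12)(6/11) = 7/22.
From Bag C: P(both defective) = (4/12)(3/11) = 1/11.
Total probability = (1/4)(7/12) + (5/8)(7/22) + (1/8)(1/11) = 47/132.

47/132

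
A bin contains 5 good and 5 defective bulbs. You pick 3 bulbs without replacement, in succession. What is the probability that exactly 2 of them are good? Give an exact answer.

5/12

One ordering (good drawn first) has probability 5/10 × 4/9 × 5/8 = 100/720 = 5/36.
There are C(3,2) = 3 such orderings, each equally likely, so P = 3 × 5/36 = 5/12.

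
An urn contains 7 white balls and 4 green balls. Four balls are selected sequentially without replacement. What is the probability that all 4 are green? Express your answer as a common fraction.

1/330

P(every draw is green) = 4/11 × 3/10 × 2/9 × 1/8 = 24/7920 = 1/330.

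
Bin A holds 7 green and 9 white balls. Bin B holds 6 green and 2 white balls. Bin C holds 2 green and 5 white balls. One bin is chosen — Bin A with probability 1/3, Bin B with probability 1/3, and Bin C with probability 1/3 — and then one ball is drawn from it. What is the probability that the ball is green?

From Bin A: P(green) = 7/16.
From Bin B: P(green) = 6/8.
From Bin C: P(green) = 2/7.
Total probability = (1/3)(7/16) + (1/3)(6/8) + (1/3)(2/7) = 55/112.

55/112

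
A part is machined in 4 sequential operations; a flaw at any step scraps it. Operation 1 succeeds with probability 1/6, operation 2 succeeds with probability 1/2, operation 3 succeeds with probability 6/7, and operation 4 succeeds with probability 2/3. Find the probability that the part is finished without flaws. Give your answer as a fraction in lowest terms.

1/21

Each stage is reached only if all earlier stages succeed, so
P = 1/6 × 1/2 × 6/7 × 2/3 = 12/252 = 1/21.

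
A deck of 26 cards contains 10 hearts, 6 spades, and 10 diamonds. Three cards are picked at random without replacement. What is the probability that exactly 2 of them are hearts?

18/65

One ordering (hearts drawn first) has probability 10/26 × 9/25 × 16/24 = 1440/15600 = 6/65.
There are C(3,2) = 3 such orderings, each equally likely, so P = 3 × 6/65 = 18/65.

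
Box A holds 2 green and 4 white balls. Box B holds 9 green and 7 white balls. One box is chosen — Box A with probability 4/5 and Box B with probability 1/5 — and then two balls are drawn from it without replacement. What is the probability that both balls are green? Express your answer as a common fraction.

17/150

From Box A: P(both green) = (2/6)(1/5) = 1/15.
From Box B: P(both green) = (9/16)(8/15) = 3/10.
Total probability = (4/5)(1/15) + (1/5)(3/10) = 17/150.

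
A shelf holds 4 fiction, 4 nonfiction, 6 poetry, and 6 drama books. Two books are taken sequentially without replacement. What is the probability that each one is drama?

P = 6/20 × 5/19 = 30/380 = 3/38.

3/38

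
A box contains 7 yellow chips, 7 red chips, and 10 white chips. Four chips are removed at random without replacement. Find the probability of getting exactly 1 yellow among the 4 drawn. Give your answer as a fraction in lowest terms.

340/759

One ordering (yellow drawn first) has probability 7/24 × 17/23 × 16/22 × 15/21 = 28560/255024 = 85/759.
There are C(4,1) = 4 such orderings, each equally likely, so P = 4 × 85/759 = 340/759.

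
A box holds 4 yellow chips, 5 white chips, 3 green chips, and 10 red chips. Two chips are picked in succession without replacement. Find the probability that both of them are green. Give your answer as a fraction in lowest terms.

P = 3/22 × 2/21 = 6/462 = 1/77.

1/77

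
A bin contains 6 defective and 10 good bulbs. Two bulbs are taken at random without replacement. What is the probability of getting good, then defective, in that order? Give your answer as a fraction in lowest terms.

1/4

Each draw changes the counts, so multiply the conditional probabilities along the sequence:
P = 10/16 × 6/15 = 60/240 = 1/4.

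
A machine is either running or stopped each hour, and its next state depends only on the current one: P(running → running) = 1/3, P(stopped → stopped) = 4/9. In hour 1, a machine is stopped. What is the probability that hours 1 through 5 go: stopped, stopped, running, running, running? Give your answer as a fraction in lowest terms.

20/729

Hour 1 is given. For each transition, use the conditional probability from the current state:
P(stopped | stopped) = 4/9; P(running | stopped) = 5/9; P(running | running) = 1/3; P(running | running) = 1/3.
P = 4/9 × 5/9 × 1/3 × 1/3 = 20/729.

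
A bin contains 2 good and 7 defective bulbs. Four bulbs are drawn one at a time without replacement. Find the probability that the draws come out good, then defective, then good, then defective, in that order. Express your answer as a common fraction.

Each draw changes the counts, so multiply the conditional probabilities along the sequence:
P = 2/9 × 7/8 × 1/7 × 6/6 = 84/3024 = 1/36.

1/36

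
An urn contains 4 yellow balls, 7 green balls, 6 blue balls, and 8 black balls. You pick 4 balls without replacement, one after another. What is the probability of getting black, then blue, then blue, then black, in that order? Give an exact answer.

7/1265

Multiply the probability of each draw given the previous ones:
P = 8/25 × 6/24 × 5/23 × 7/22 = 1680/303600 = 7/1265.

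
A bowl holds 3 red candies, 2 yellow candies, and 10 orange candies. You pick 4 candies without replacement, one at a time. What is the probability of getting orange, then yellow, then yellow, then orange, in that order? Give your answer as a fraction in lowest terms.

Each draw changes the counts, so multiply the conditional probabilities along the sequence:
P = 10/15 × 2/14 × 1/13 × 9/12 = 180/32760 = 1/182.

1/182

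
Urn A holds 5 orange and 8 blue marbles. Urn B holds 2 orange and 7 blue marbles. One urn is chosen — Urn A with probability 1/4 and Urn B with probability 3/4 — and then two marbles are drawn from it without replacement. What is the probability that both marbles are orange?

From Urn A: P(both orange) = (5/13)(4/12) = 5/39.
From Urn B: P(both orange) = (2/9)(1/8) = 1/36.
Total probability = (1/4)(5/39) + (3/4)(1/36) = 11/208.

11/208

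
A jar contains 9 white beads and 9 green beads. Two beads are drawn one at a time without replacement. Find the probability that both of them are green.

P(every draw is green) = 9/18 × 8/17 = 72/306 = 4/17.

4/17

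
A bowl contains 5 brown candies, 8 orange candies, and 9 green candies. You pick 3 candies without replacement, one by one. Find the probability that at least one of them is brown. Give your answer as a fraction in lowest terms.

43/77

P(no brown) = 17/22 × 16/21 × 15/20 = 4080/9240 = 34/77.
P(at least one) = 1 − 34/77 = 43/77.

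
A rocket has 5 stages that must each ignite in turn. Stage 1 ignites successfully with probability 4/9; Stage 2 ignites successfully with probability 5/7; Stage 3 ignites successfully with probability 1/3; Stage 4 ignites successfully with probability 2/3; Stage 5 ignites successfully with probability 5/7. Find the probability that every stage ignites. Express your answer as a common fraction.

200/3969

Each stage is reached only if all earlier stages succeed, so
P = 4/9 × 5/7 × 1/3 × 2/3 × 5/7 = 200/3969.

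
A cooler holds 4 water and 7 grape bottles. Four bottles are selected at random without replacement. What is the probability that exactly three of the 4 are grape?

One ordering (grape drawn first) has probability 7/11 × 6/10 × 5/9 × 4/8 = 840/7920 = 7/66.
There are C(4,3) = 4 such orderings, each equally likely, so P = 4 × 7/66 = 14/33.

14/33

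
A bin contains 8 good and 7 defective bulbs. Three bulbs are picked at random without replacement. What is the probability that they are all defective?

1/13

P(all defective) = 7/15 × 6/14 × 5/13 = 210/2730 = 1/13.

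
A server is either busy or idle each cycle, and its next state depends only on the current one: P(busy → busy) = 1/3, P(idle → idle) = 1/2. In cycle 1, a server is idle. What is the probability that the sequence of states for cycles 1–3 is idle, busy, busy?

1/6

Cycle 1 is given. For each transition, use the conditional probability from the current state:
P(busy | idle) = 1/2; P(busy | busy) = 1/3.
P = 1/2 × 1/3 = 1/6.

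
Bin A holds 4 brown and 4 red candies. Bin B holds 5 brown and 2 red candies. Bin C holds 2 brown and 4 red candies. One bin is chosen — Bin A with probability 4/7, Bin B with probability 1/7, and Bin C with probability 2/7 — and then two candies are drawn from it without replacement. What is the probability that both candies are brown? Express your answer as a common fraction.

22/105

From Bin A: P(both brown) = (4/8)(3/7) = 3/14.
From Bin B: P(both brown) = (5/7)(4/6) = 10/21.
From Bin C: P(both brown) = (2/6)(1/5) = 1/15.
Total probability = (4/7)(3/14) + (1/7)(10/21) + (2/7)(1/15) = 22/105.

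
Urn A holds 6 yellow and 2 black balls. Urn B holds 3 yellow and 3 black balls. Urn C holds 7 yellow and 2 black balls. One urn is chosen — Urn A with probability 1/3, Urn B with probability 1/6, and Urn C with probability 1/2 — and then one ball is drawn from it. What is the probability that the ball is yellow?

13/18

From Urn A: P(yellow) = 6/8.
From Urn B: P(yellow) = 3/6.
From Urn C: P(yellow) = 7/9.
Total probability = (1/3)(6/8) + (1/6)(3/6) + (1/2)(7/9) = 13/18.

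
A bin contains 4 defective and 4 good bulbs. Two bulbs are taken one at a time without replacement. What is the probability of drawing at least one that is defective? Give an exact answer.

11/14

P(no defective) = 4/8 × 3/7 = 12/56 = 3/14.
P(at least one) = 1 − 3/14 = 11/14.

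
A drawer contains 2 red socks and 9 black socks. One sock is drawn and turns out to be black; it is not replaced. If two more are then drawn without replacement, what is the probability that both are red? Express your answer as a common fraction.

1/45

With the first sock removed, 2 red remain out of 10.
P = 2/10 × 1/9 = 2/90 = 1/45.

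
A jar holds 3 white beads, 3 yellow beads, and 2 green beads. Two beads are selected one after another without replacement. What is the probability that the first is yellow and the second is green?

Multiply the probability of each draw given the previous ones:
P = 3/8 × 2/7 = 6/56 = 3/28.

3/28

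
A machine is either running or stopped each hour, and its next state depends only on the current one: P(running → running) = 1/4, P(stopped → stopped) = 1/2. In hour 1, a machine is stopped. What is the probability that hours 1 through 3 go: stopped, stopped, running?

1/4

Hour 1 is given. For each transition, use the conditional probability from the current state:
P(stopped | stopped) = 1/2; P(running | stopped) = 1/2.
P = 1/2 × 1/2 = 1/4.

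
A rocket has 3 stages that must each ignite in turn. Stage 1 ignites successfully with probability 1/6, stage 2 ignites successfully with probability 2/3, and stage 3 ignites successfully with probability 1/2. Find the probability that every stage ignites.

1/18

Multiplying along the chain,
P = 1/6 × 2/3 × 1/2 = 2/36 = 1/18.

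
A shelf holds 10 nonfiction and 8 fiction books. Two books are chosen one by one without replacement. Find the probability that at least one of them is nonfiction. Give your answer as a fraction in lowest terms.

P(no nonfiction) = 8/18 × 7/17 = 56/306 = 28/153.
P(at least one) = 1 − 28/153 = 125/153.

125/153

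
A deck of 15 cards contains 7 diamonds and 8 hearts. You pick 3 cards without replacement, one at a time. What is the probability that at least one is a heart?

P(no hearts) = 7/15 × 6/14 × 5/13 = 210/2730 = 1/13.
P(at least one) = 1 − 1/13 = 12/13.

12/13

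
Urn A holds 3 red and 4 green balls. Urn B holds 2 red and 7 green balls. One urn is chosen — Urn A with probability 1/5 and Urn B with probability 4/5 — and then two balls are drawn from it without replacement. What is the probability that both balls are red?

16/315

From Urn A: P(both red) = (3/7)(2/6) = 1/7.
From Urn B: P(both red) = (2/9)(1/8) = 1/36.
Total probability = (1/5)(1/7) + (4/5)(1/36) = 16/315.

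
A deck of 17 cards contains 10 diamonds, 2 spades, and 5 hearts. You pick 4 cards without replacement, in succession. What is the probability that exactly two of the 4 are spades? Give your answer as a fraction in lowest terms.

3/68

One ordering (spades drawn first) has probability 2/17 × 1/16 × 15/15 × 14/14 = 420/57120 = 1/136.
There are C(4,2) = 6 such orderings, each equally likely, so P = 6 × 1/136 = 3/68.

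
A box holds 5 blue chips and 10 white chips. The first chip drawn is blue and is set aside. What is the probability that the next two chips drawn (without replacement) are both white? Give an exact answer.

45/91

With the first chip removed, 10 white remain out of 14.
P = 10/14 × 9/13 = 90/182 = 45/91.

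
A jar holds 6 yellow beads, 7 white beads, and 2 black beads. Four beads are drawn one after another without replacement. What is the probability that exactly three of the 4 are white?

8/39

One ordering (white drawn first) has probability 7/15 × 6/14 × 5/13 × 8/12 = 1680/32760 = 2/39.
There are C(4,3) = 4 such orderings, each equally likely, so P = 4 × 2/39 = 8/39.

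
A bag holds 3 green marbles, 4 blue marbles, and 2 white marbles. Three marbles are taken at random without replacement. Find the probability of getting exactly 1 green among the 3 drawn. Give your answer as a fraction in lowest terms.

15/28

One ordering (green drawn first) has probability 3/9 × 6/8 × 5/7 = 90/504 = 5/28.
There are C(3,1) = 3 such orderings, each equally likely, so P = 3 × 5/28 = 15/28.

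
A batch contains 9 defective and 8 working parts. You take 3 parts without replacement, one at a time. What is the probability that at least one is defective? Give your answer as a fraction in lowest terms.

78/85

P(no defective) = 8/17 × 7/16 × 6/15 = 336/4080 = 7/85.
P(at least one) = 1 − 7/85 = 78/85.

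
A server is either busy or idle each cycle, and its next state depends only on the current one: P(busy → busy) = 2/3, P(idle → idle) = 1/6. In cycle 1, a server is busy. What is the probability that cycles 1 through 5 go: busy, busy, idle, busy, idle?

5/81

Cycle 1 is given. For each transition, use the conditional probability from the current state:
P(busy | busy) = 2/3; P(idle | busy) = 1/3; P(busy | idle) = 5/6; P(idle | busy) = 1/3.
P = 2/3 × 1/3 × 5/6 × 1/3 = 10/162 = 5/81.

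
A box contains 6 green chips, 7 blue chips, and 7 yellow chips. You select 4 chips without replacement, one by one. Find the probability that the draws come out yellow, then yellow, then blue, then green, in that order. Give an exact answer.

49/3230

Each draw changes the counts, so multiply the conditional probabilities along the sequence:
P = 7/20 × 6/19 × 7/18 × 6/17 = 1764/116280 = 49/3230.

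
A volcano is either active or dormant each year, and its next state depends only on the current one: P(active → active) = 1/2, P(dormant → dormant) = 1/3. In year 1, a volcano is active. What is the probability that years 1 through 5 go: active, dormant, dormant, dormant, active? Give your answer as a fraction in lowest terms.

1/27

Year 1 is given. For each transition, use the conditional probability from the current state:
P(dormant | active) = 1/2; P(dormant | dormant) = 1/3; P(dormant | dormant) = 1/3; P(active | dormant) = 2/3.
P = 1/2 × 1/3 × 1/3 × 2/3 = 2/54 = 1/27.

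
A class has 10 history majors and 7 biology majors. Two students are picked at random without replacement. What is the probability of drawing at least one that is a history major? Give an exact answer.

115/136

P(no history majors) = 7/17 × 6/16 = 42/272 = 21/136.
P(at least one) = 1 − 21/136 = 115/136.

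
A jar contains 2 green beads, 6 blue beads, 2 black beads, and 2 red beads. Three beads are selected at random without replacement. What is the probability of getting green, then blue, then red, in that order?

1/55

Multiply the probability of each draw given the previous ones:
P = 2/12 × 6/11 × 2/10 = 24/1320 = 1/55.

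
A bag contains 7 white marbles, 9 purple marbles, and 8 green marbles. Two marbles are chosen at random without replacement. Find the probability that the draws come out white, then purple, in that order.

21/184

Chain rule:
P = 7/24 × 9/23 = 63/552 = 21/184.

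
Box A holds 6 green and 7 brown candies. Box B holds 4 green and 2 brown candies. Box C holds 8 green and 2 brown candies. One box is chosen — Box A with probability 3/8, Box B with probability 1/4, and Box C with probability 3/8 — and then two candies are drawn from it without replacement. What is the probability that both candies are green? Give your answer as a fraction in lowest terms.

253/624

From Box A: P(both green) = (6/13)(5/12) = 5/26.
From Box B: P(both green) = (4/6)(3/5) = 2/5.
From Box C: P(both green) = (8/10)(7/9) = 28/45.
Total probability = (3/8)(5/26) + (1/4)(2/5) + (3/8)(28/45) = 253/624.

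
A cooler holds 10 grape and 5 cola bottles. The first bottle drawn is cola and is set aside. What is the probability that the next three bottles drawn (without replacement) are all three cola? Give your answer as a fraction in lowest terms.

1/91

After the first draw, 4 of the remaining 14 bottles are cola.
P = 4/14 × 3/13 × 2/12 = 24/2184 = 1/91.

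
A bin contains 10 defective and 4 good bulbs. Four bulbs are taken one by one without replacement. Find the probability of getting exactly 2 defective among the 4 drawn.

One ordering (defective drawn first) has probability 10/14 × 9/13 × 4/12 × 3/11 = 1080/24024 = 45/1001.
There are C(4,2) = 6 such orderings, each equally likely, so P = 6 × 45/1001 = 270/1001.

270/1001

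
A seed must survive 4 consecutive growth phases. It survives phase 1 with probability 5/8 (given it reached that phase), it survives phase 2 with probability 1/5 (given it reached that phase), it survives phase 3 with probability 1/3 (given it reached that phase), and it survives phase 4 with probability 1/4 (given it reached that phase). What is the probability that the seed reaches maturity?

Each stage is reached only if all earlier stages succeed, so
P = 5/8 × 1/5 × 1/3 × 1/4 = 5/480 = 1/96.

1/96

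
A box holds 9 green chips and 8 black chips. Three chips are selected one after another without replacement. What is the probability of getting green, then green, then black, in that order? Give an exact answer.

12/85

Chain rule:
P = 9/17 × 8/16 × 8/15 = 576/4080 = 12/85.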